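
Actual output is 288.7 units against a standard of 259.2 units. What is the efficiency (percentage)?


Efficiency = (actual / standard) × 100
= (288.7 / 259.2) × 100
= 111.4%


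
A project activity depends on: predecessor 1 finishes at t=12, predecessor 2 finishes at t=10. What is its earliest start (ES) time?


ES = max of all predecessor completion times
Predecessors: [12, 10]
ES = max(12, 10)
= 12


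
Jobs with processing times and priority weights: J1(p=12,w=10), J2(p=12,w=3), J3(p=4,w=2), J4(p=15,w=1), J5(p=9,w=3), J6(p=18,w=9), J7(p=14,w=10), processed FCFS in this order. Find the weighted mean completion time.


Completion times:
  J1: C=12, w×C=10×12=120
  J2: C=24, w×C=3×24=72
  J3: C=28, w×C=2×28=56
  J4: C=43, w×C=1×43=43
  J5: C=52, w×C=3×52=156
  J6: C=70, w×C=9×70=630
  J7: C=84, w×C=10×84=840
Sum w×C = 1917
Sum w = 38
Weighted avg = 1917/38
= 50.45


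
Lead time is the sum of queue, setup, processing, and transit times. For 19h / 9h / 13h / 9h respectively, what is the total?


Lead time = queue + setup + processing + transit
= 19 + 9 + 13 + 9
= 50 hours


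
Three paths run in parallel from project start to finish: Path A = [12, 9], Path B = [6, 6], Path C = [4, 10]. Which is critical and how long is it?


Path A: 12 + 9 = 21
Path B: 6 + 6 = 12
Path C: 4 + 10 = 14
Critical path = longest = max(21, 12, 14)
= 21 (Path A)


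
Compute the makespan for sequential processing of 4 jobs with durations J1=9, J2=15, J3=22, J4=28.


Sequential makespan: sum all processing times
= 9 + 15 + 22 + 28
= 74 time units


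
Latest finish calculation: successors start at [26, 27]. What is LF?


LF = min of all successor start times
Successors start at: [26, 27]
LF = min(26, 27)
= 26


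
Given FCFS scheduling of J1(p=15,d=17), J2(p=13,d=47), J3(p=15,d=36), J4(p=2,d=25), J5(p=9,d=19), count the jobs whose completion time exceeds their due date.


Completion vs due date:
  J1: C=15, d=17 → on time
  J2: C=28, d=47 → on time
  J3: C=43, d=36 → TARDY
  J4: C=45, d=25 → TARDY
  J5: C=54, d=19 → TARDY
Tardy jobs: J3, J4, J5
Count = 3


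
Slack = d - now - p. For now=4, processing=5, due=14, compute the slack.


Slack = due - current_time - processing
= 14 - 4 - 5
= 5


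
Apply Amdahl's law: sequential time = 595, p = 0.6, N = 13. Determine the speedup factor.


Amdahl's law: T_p = T × ((1-p) + p/N)
= 595 × ((1-0.6) + 0.6/13)
= 595 × (0.40 + 0.0462)
= 595 × 0.4462
= 265.46
Speedup = 595/265.46
= 2.24×


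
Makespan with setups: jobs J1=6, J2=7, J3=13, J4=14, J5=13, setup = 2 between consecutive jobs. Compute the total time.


Makespan = Σ processing + (n-1) × setup
= (6 + 7 + 13 + 14 + 13) + (5-1)×2
= 53 + 8
= 61 time units


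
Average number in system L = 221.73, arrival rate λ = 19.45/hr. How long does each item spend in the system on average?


Little's law: L = λW → W = L / λ
= 221.73 / 19.45
= 11.40 hours


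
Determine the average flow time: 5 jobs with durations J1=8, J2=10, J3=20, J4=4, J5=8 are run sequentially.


Completion times:
  J1: completes at 8
  J2: completes at 18
  J3: completes at 38
  J4: completes at 42
  J5: completes at 50
Sum = 156
Average = 156/5
= 31.20


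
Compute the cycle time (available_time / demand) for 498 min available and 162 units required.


Cycle time = available time / demand
= 498 / 162
= 3.07 min/unit


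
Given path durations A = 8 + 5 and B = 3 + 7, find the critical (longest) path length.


Path A: 8 + 5 = 13
Path B: 3 + 7 = 10
Critical path = longest = max(13, 10)
= 13 (Path A)


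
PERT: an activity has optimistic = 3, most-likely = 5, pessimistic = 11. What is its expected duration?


te = (o + 4m + p) / 6
= (3 + 4×5 + 11) / 6
= (3 + 20 + 11) / 6
= 34 / 6
= 5.67


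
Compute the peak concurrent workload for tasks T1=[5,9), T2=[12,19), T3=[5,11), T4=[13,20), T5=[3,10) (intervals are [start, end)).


Check each time point for overlaps:
  t=5: 3 tasks active (T1, T3, T5)
Max concurrent = 3


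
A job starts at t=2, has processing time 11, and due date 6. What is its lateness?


Completion = 2 + 11 = 13
Lateness = C - d = 13 - 6
= 7


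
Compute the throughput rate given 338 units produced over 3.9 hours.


Throughput = units / time
= 338 / 3.9
= 86.7 units/hour


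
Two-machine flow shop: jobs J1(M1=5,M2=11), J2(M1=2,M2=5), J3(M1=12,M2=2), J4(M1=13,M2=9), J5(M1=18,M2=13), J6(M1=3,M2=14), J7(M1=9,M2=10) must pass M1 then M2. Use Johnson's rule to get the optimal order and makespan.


Johnson's rule:
Group 1 (M1≤M2, sort by M1): ['J2', 'J6', 'J1', 'J7']
Group 2 (M1>M2, sort desc M2): ['J5', 'J4', 'J3']
Sequence: J2 → J6 → J1 → J7 → J5 → J4 → J3
Makespan calculation:
  J2: M1 done=2, M2 done=7
  J6: M1 done=5, M2 done=21
  J1: M1 done=10, M2 done=32
  J7: M1 done=19, M2 done=42
  J5: M1 done=37, M2 done=55
  J4: M1 done=50, M2 done=64
  J3: M1 done=62, M2 done=66
= Sequence: J2 → J6 → J1 → J7 → J5 → J4 → J3, Makespan: 66


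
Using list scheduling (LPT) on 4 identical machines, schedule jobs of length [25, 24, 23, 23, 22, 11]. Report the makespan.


Jobs (LPT sorted): [25, 24, 23, 23, 22, 11]
Machines: 4
  J=25 → Machine 1 (load: 0+25=25)
  J=24 → Machine 2 (load: 0+24=24)
  J=23 → Machine 3 (load: 0+23=23)
  J=23 → Machine 4 (load: 0+23=23)
  J=22 → Machine 3 (load: 23+22=45)
  J=11 → Machine 4 (load: 23+11=34)
Machine loads: [25, 24, 45, 34]
Makespan = max = 45 time units


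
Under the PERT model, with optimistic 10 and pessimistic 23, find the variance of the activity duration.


σ² = ((p - o) / 6)² = (p - o)² / 36
= (23 - 10)² / 36
= 13² / 36
= 169 / 36
= 4.6944


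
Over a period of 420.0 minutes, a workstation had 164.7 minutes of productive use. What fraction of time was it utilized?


Utilization = busy / total × 100
= 164.7 / 420.0 × 100
= 39.2%


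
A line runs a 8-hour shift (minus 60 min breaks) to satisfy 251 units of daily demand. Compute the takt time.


Available = 8×60 - 60 = 420 min
Takt time = 420 / 251
= 1.67 min/unit


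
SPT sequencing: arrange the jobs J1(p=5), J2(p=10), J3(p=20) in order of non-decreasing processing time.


SPT: sort by shortest processing time
  J1: p=5
  J2: p=10
  J3: p=20
Order: J1 → J2 → J3


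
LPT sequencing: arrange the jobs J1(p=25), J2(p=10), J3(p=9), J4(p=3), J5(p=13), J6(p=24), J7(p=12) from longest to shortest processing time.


LPT: sort by longest processing time first
  J1: p=25
  J6: p=24
  J5: p=13
  J7: p=12
  J2: p=10
  J3: p=9
  J4: p=3
Order: J1 → J6 → J5 → J7 → J2 → J3 → J4


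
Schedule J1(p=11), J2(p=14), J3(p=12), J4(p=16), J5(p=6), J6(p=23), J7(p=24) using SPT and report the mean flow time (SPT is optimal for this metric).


SPT order: J5 → J1 → J3 → J2 → J4 → J6 → J7
Completion times:
  J5: C=6
  J1: C=17
  J3: C=29
  J2: C=43
  J4: C=59
  J6: C=82
  J7: C=106
Sum = 342, n = 7
Mean flow = 342/7
= 48.86


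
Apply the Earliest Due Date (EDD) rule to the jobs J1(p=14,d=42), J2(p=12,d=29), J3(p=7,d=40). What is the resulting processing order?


EDD: sort by earliest due date
  J2: d=29, p=12
  J3: d=40, p=7
  J1: d=42, p=14
Order: J2 → J3 → J1


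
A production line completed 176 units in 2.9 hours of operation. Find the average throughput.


Throughput = units / time
= 176 / 2.9
= 60.7 units/hour


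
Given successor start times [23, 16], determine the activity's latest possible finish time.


LF = min of all successor start times
Successors start at: [23, 16]
LF = min(23, 16)
= 16


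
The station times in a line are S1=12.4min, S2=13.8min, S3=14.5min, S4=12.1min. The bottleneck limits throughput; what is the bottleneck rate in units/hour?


Bottleneck = longest station time
Station times: [12.4, 13.8, 14.5, 12.1]
Max = 14.5 min
Rate = 60 / 14.5
= 4.14 units/hour (bottleneck: 14.5min)


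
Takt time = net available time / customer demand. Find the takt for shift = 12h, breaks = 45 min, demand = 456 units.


Available = 12×60 - 45 = 675 min
Takt time = 675 / 456
= 1.48 min/unit


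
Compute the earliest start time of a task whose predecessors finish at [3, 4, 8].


ES = max of all predecessor completion times
Predecessors: [3, 4, 8]
ES = max(3, 4, 8)
= 8


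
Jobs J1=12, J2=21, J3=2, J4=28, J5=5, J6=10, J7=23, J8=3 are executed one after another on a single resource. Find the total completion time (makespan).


Sequential makespan: sum all processing times
= 12 + 21 + 2 + 28 + 5 + 10 + 23 + 3
= 104 time units


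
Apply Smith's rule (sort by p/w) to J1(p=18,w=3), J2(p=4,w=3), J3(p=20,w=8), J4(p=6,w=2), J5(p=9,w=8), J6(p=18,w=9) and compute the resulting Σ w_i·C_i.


WSPT order (by p/w): J5 → J2 → J6 → J3 → J4 → J1
  J5: C=9, w·C=8×9=72
  J2: C=13, w·C=3×13=39
  J6: C=31, w·C=9×31=279
  J3: C=51, w·C=8×51=408
  J4: C=57, w·C=2×57=114
  J1: C=75, w·C=3×75=225
Σ w·C = 1137
= 1137


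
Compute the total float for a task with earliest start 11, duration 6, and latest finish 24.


EF = ES + duration = 11 + 6 = 17
LS = LF - duration = 24 - 6 = 18
Total Float = LF - EF = 24 - 17
(or LS - ES = 18 - 11)
= 7


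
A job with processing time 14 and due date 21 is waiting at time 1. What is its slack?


Slack = due - current_time - processing
= 21 - 1 - 14
= 6


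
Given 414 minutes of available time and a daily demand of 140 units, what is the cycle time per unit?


Cycle time = available time / demand
= 414 / 140
= 2.96 min/unit


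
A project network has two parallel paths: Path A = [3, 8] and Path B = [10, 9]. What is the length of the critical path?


Path A: 3 + 8 = 11
Path B: 10 + 9 = 19
Critical path = longest = max(11, 19)
= 19 (Path B)


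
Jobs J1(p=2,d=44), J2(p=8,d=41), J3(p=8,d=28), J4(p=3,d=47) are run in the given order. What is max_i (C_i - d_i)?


Lateness per job (L = C - d):
  J1: C=2, d=44, L=-42
  J2: C=10, d=41, L=-31
  J3: C=18, d=28, L=-10
  J4: C=21, d=47, L=-26
Lmax = max(-42, -31, -10, -26)
= -10


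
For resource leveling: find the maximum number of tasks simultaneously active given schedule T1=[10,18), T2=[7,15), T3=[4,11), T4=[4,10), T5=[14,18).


Check each time point for overlaps:
  t=7: 3 tasks active (T2, T3, T4)
Max concurrent = 3


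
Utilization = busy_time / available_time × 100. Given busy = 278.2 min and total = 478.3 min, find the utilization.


Utilization = busy / total × 100
= 278.2 / 478.3 × 100
= 58.2%


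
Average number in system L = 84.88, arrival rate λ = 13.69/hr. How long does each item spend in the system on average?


Little's law: L = λW → W = L / λ
= 84.88 / 13.69
= 6.20 hours


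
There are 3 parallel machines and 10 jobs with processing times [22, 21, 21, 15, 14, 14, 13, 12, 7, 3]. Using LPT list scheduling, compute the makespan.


Jobs (LPT sorted): [22, 21, 21, 15, 14, 14, 13, 12, 7, 3]
Machines: 3
  J=22 → Machine 1 (load: 0+22=22)
  J=21 → Machine 2 (load: 0+21=21)
  J=21 → Machine 3 (load: 0+21=21)
  J=15 → Machine 2 (load: 21+15=36)
  J=14 → Machine 3 (load: 21+14=35)
  J=14 → Machine 1 (load: 22+14=36)
  J=13 → Machine 3 (load: 35+13=48)
  J=12 → Machine 1 (load: 36+12=48)
  J=7 → Machine 2 (load: 36+7=43)
  J=3 → Machine 2 (load: 43+3=46)
Machine loads: [48, 46, 48]
Makespan = max = 48 time units


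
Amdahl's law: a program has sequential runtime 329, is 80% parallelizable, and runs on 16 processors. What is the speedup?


Amdahl's law: T_p = T × ((1-p) + p/N)
= 329 × ((1-0.8) + 0.8/16)
= 329 × (0.20 + 0.0500)
= 329 × 0.2500
= 82.25
Speedup = 329/82.25
= 4.00×


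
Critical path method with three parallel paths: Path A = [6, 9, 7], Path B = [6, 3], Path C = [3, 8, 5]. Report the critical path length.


Path A: 6 + 9 + 7 = 22
Path B: 6 + 3 = 9
Path C: 3 + 8 + 5 = 16
Critical path = longest = max(22, 9, 16)
= 22 (Path A)


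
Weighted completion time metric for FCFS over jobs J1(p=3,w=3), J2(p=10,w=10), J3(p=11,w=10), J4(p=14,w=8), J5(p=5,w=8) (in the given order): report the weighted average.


Completion times:
  J1: C=3, w×C=3×3=9
  J2: C=13, w×C=10×13=130
  J3: C=24, w×C=10×24=240
  J4: C=38, w×C=8×38=304
  J5: C=43, w×C=8×43=344
Sum w×C = 1027
Sum w = 39
Weighted avg = 1027/39
= 26.33


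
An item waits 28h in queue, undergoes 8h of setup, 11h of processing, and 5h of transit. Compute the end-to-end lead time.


Lead time = queue + setup + processing + transit
= 28 + 8 + 11 + 5
= 52 hours


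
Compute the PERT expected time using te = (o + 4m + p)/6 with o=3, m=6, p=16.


te = (o + 4m + p) / 6
= (3 + 4×6 + 16) / 6
= (3 + 24 + 16) / 6
= 43 / 6
= 7.17


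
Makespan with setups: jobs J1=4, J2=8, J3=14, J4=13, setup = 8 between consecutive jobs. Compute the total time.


Makespan = Σ processing + (n-1) × setup
= (4 + 8 + 14 + 13) + (4-1)×8
= 39 + 24
= 63 time units


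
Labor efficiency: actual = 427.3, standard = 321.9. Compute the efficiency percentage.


Efficiency = (actual / standard) × 100
= (427.3 / 321.9) × 100
= 132.7%


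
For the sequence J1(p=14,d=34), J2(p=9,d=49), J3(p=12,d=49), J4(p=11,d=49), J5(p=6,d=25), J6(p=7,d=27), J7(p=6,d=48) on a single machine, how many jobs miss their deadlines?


Completion vs due date:
  J1: C=14, d=34 → on time
  J2: C=23, d=49 → on time
  J3: C=35, d=49 → on time
  J4: C=46, d=49 → on time
  J5: C=52, d=25 → TARDY
  J6: C=59, d=27 → TARDY
  J7: C=65, d=48 → TARDY
Tardy jobs: J5, J6, J7
Count = 3


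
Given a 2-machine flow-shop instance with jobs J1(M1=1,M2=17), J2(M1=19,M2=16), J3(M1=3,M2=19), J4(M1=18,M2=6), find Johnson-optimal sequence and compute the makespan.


Johnson's rule:
Group 1 (M1≤M2, sort by M1): ['J1', 'J3']
Group 2 (M1>M2, sort desc M2): ['J2', 'J4']
Sequence: J1 → J3 → J2 → J4
Makespan calculation:
  J1: M1 done=1, M2 done=18
  J3: M1 done=4, M2 done=37
  J2: M1 done=23, M2 done=53
  J4: M1 done=41, M2 done=59
= Sequence: J1 → J3 → J2 → J4, Makespan: 59


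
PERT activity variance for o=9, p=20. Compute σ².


σ² = ((p - o) / 6)² = (p - o)² / 36
= (20 - 9)² / 36
= 11² / 36
= 121 / 36
= 3.3611


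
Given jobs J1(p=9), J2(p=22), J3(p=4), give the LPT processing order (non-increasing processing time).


LPT: sort by longest processing time first
  J2: p=22
  J1: p=9
  J3: p=4
Order: J2 → J1 → J3


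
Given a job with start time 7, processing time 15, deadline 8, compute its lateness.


Completion = 7 + 15 = 22
Lateness = C - d = 22 - 8
= 14


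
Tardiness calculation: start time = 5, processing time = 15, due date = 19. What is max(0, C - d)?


Completion = start + processing = 5 + 15 = 20
Tardiness = max(0, C - d) = max(0, 20 - 19)
= max(0, 1)
= 1


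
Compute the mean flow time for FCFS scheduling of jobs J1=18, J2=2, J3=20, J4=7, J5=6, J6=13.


Completion times:
  J1: completes at 18
  J2: completes at 20
  J3: completes at 40
  J4: completes at 47
  J5: completes at 53
  J6: completes at 66
Sum = 244
Average = 244/6
= 40.67


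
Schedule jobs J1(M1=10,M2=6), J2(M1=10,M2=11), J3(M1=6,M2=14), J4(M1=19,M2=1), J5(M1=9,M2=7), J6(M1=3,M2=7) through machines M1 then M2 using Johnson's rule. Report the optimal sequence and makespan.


Johnson's rule:
Group 1 (M1≤M2, sort by M1): ['J6', 'J3', 'J2']
Group 2 (M1>M2, sort desc M2): ['J5', 'J1', 'J4']
Sequence: J6 → J3 → J2 → J5 → J1 → J4
Makespan calculation:
  J6: M1 done=3, M2 done=10
  J3: M1 done=9, M2 done=24
  J2: M1 done=19, M2 done=35
  J5: M1 done=28, M2 done=42
  J1: M1 done=38, M2 done=48
  J4: M1 done=57, M2 done=58
= Sequence: J6 → J3 → J2 → J5 → J1 → J4, Makespan: 58


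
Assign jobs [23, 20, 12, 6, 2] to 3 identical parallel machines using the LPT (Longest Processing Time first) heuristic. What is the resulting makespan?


Jobs (LPT sorted): [23, 20, 12, 6, 2]
Machines: 3
  J=23 → Machine 1 (load: 0+23=23)
  J=20 → Machine 2 (load: 0+20=20)
  J=12 → Machine 3 (load: 0+12=12)
  J=6 → Machine 3 (load: 12+6=18)
  J=2 → Machine 3 (load: 18+2=20)
Machine loads: [23, 20, 20]
Makespan = max = 23 time units


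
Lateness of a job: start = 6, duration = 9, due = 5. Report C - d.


Completion = 6 + 9 = 15
Lateness = C - d = 15 - 5
= 10


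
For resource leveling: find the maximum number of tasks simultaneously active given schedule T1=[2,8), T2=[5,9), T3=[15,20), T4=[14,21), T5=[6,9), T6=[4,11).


Check each time point for overlaps:
  t=6: 4 tasks active (T1, T2, T5, T6)
Max concurrent = 4


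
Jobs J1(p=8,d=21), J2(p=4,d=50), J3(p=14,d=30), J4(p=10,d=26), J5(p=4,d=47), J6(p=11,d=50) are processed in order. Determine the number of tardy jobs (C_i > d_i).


Completion vs due date:
  J1: C=8, d=21 → on time
  J2: C=12, d=50 → on time
  J3: C=26, d=30 → on time
  J4: C=36, d=26 → TARDY
  J5: C=40, d=47 → on time
  J6: C=51, d=50 → TARDY
Tardy jobs: J4, J6
Count = 2


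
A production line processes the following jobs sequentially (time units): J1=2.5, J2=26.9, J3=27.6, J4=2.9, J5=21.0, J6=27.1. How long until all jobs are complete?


Sequential makespan: sum all processing times
= 2.5 + 26.9 + 27.6 + 2.9 + 21.0 + 27.1
= 108.0 time units


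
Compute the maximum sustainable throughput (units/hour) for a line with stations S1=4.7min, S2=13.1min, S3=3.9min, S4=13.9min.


Bottleneck = longest station time
Station times: [4.7, 13.1, 3.9, 13.9]
Max = 13.9 min
Rate = 60 / 13.9
= 4.32 units/hour (bottleneck: 13.9min)


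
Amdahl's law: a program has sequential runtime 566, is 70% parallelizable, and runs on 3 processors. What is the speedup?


Amdahl's law: T_p = T × ((1-p) + p/N)
= 566 × ((1-0.7) + 0.7/3)
= 566 × (0.30 + 0.2333)
= 566 × 0.5333
= 301.87
Speedup = 566/301.87
= 1.88×


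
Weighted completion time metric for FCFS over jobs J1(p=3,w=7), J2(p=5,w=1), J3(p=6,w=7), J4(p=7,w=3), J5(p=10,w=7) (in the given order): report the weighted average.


Completion times:
  J1: C=3, w×C=7×3=21
  J2: C=8, w×C=1×8=8
  J3: C=14, w×C=7×14=98
  J4: C=21, w×C=3×21=63
  J5: C=31, w×C=7×31=217
Sum w×C = 407
Sum w = 25
Weighted avg = 407/25
= 16.28


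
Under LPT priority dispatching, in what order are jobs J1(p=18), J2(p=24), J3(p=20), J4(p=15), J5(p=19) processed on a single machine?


LPT: sort by longest processing time first
  J2: p=24
  J3: p=20
  J5: p=19
  J1: p=18
  J4: p=15
Order: J2 → J3 → J5 → J1 → J4


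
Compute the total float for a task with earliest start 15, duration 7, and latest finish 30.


EF = ES + duration = 15 + 7 = 22
LS = LF - duration = 30 - 7 = 23
Total Float = LF - EF = 30 - 22
(or LS - ES = 23 - 15)
= 8


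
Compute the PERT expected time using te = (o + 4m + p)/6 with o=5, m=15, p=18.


te = (o + 4m + p) / 6
= (5 + 4×15 + 18) / 6
= (5 + 60 + 18) / 6
= 83 / 6
= 13.83


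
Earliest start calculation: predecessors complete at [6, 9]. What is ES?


ES = max of all predecessor completion times
Predecessors: [6, 9]
ES = max(6, 9)
= 9


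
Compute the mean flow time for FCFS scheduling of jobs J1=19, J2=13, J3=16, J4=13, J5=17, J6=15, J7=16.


Completion times:
  J1: completes at 19
  J2: completes at 32
  J3: completes at 48
  J4: completes at 61
  J5: completes at 78
  J6: completes at 93
  J7: completes at 109
Sum = 440
Average = 440/7
= 62.86


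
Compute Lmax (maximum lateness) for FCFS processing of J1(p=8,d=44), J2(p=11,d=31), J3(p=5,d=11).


Lateness per job (L = C - d):
  J1: C=8, d=44, L=-36
  J2: C=19, d=31, L=-12
  J3: C=24, d=11, L=13
Lmax = max(-36, -12, 13)
= 13


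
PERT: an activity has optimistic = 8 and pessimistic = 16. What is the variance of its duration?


σ² = ((p - o) / 6)² = (p - o)² / 36
= (16 - 8)² / 36
= 8² / 36
= 64 / 36
= 1.7778


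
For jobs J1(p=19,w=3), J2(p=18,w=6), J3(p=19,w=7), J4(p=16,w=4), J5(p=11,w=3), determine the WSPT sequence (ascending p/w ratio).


WSPT (Smith's rule): sort by p/w ascending
  J3: p/w = 19/7 = 2.714
  J2: p/w = 18/6 = 3.000
  J5: p/w = 11/3 = 3.667
  J4: p/w = 16/4 = 4.000
  J1: p/w = 19/3 = 6.333
Order: J3 → J2 → J5 → J4 → J1


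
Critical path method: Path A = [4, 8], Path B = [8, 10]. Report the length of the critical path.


Path A: 4 + 8 = 12
Path B: 8 + 10 = 18
Critical path = longest = max(12, 18)
= 18 (Path B)


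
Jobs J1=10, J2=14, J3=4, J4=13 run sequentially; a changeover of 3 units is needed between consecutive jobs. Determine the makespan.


Makespan = Σ processing + (n-1) × setup
= (10 + 14 + 4 + 13) + (4-1)×3
= 41 + 9
= 50 time units


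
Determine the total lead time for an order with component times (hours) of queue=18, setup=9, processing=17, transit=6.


Lead time = queue + setup + processing + transit
= 18 + 9 + 17 + 6
= 50 hours


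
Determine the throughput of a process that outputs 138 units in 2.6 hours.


Throughput = units / time
= 138 / 2.6
= 53.1 units/hour


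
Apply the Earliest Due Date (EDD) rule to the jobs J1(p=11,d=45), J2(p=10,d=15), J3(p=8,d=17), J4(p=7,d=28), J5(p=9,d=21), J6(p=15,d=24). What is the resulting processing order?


EDD: sort by earliest due date
  J2: d=15, p=10
  J3: d=17, p=8
  J5: d=21, p=9
  J6: d=24, p=15
  J4: d=28, p=7
  J1: d=45, p=11
Order: J2 → J3 → J5 → J6 → J4 → J1


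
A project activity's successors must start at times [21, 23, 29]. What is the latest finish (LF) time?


LF = min of all successor start times
Successors start at: [21, 23, 29]
LF = min(21, 23, 29)
= 21


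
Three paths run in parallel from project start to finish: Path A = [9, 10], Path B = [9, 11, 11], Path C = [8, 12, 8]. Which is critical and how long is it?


Path A: 9 + 10 = 19
Path B: 9 + 11 + 11 = 31
Path C: 8 + 12 + 8 = 28
Critical path = longest = max(19, 31, 28)
= 31 (Path B)


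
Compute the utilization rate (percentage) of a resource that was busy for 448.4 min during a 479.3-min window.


Utilization = busy / total × 100
= 448.4 / 479.3 × 100
= 93.6%


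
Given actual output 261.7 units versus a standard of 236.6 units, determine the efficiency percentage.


Efficiency = (actual / standard) × 100
= (261.7 / 236.6) × 100
= 110.6%


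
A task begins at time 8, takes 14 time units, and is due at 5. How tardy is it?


Completion = start + processing = 8 + 14 = 22
Tardiness = max(0, C - d) = max(0, 22 - 5)
= max(0, 17)
= 17


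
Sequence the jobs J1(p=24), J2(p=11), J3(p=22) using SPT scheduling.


SPT: sort by shortest processing time
  J2: p=11
  J3: p=22
  J1: p=24
Order: J2 → J3 → J1


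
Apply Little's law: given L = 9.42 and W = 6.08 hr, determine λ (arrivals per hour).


Little's law: L = λW → λ = L / W
= 9.42 / 6.08
= 1.55 per hour


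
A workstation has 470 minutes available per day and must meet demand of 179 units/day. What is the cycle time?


Cycle time = available time / demand
= 470 / 179
= 2.63 min/unit


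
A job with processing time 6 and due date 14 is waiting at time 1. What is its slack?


Slack = due - current_time - processing
= 14 - 1 - 6
= 7


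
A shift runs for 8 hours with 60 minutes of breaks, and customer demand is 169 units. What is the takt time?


Available = 8×60 - 60 = 420 min
Takt time = 420 / 169
= 2.49 min/unit


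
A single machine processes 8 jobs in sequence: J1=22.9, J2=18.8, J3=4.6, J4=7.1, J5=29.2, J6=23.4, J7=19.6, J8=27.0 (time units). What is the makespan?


Sequential makespan: sum all processing times
= 22.9 + 18.8 + 4.6 + 7.1 + 29.2 + 23.4 + 19.6 + 27.0
= 152.6 time units


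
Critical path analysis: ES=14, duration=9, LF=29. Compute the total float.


EF = ES + duration = 14 + 9 = 23
LS = LF - duration = 29 - 9 = 20
Total Float = LF - EF = 29 - 23
(or LS - ES = 20 - 14)
= 6


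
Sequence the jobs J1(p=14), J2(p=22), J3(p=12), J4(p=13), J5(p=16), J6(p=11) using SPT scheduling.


SPT: sort by shortest processing time
  J6: p=11
  J3: p=12
  J4: p=13
  J1: p=14
  J5: p=16
  J2: p=22
Order: J6 → J3 → J4 → J1 → J5 → J2


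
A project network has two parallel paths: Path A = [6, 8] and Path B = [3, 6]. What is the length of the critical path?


Path A: 6 + 8 = 14
Path B: 3 + 6 = 9
Critical path = longest = max(14, 9)
= 14 (Path A)


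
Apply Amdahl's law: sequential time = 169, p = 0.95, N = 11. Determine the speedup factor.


Amdahl's law: T_p = T × ((1-p) + p/N)
= 169 × ((1-0.95) + 0.95/11)
= 169 × (0.05 + 0.0864)
= 169 × 0.1364
= 23.05
Speedup = 169/23.05
= 7.33×


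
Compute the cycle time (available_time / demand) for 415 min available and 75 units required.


Cycle time = available time / demand
= 415 / 75
= 5.53 min/unit


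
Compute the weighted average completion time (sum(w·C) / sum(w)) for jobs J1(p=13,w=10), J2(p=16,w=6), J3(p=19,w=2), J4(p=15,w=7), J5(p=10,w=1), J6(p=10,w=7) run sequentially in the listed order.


Completion times:
  J1: C=13, w×C=10×13=130
  J2: C=29, w×C=6×29=174
  J3: C=48, w×C=2×48=96
  J4: C=63, w×C=7×63=441
  J5: C=73, w×C=1×73=73
  J6: C=83, w×C=7×83=581
Sum w×C = 1495
Sum w = 33
Weighted avg = 1495/33
= 45.30


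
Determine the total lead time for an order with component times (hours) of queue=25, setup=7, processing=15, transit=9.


Lead time = queue + setup + processing + transit
= 25 + 7 + 15 + 9
= 56 hours


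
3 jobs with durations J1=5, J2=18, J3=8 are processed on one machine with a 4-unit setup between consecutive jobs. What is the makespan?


Makespan = Σ processing + (n-1) × setup
= (5 + 18 + 8) + (3-1)×4
= 31 + 8
= 39 time units


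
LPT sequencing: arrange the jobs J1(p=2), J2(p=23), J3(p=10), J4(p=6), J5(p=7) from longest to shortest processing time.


LPT: sort by longest processing time first
  J2: p=23
  J3: p=10
  J5: p=7
  J4: p=6
  J1: p=2
Order: J2 → J3 → J5 → J4 → J1


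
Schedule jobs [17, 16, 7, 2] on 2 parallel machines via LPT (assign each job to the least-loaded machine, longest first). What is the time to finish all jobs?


Jobs (LPT sorted): [17, 16, 7, 2]
Machines: 2
  J=17 → Machine 1 (load: 0+17=17)
  J=16 → Machine 2 (load: 0+16=16)
  J=7 → Machine 2 (load: 16+7=23)
  J=2 → Machine 1 (load: 17+2=19)
Machine loads: [19, 23]
Makespan = max = 23 time units


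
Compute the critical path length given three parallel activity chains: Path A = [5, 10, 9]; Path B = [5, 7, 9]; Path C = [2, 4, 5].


Path A: 5 + 10 + 9 = 24
Path B: 5 + 7 + 9 = 21
Path C: 2 + 4 + 5 = 11
Critical path = longest = max(24, 21, 11)
= 24 (Path A)


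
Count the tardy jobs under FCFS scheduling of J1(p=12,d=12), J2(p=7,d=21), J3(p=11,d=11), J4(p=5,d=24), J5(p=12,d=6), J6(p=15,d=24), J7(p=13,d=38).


Completion vs due date:
  J1: C=12, d=12 → on time
  J2: C=19, d=21 → on time
  J3: C=30, d=11 → TARDY
  J4: C=35, d=24 → TARDY
  J5: C=47, d=6 → TARDY
  J6: C=62, d=24 → TARDY
  J7: C=75, d=38 → TARDY
Tardy jobs: J3, J4, J5, J6, J7
Count = 5


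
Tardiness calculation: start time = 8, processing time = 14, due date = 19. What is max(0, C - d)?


Completion = start + processing = 8 + 14 = 22
Tardiness = max(0, C - d) = max(0, 22 - 19)
= max(0, 3)
= 3


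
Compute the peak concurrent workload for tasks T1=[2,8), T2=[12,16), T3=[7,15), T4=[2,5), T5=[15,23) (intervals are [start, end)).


Check each time point for overlaps:
  t=2: 2 tasks active (T1, T4)
Max concurrent = 2


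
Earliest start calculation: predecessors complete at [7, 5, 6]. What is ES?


ES = max of all predecessor completion times
Predecessors: [7, 5, 6]
ES = max(7, 5, 6)
= 7


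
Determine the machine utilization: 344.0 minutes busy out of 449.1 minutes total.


Utilization = busy / total × 100
= 344.0 / 449.1 × 100
= 76.6%


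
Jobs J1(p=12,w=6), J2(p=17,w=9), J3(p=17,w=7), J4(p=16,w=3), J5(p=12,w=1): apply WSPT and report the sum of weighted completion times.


WSPT order (by p/w): J2 → J1 → J3 → J4 → J5
  J2: C=17, w·C=9×17=153
  J1: C=29, w·C=6×29=174
  J3: C=46, w·C=7×46=322
  J4: C=62, w·C=3×62=186
  J5: C=74, w·C=1×74=74
Σ w·C = 909
= 909


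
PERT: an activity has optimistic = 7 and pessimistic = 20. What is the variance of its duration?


σ² = ((p - o) / 6)² = (p - o)² / 36
= (20 - 7)² / 36
= 13² / 36
= 169 / 36
= 4.6944


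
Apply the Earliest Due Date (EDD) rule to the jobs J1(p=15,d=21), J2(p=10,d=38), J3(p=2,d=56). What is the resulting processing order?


EDD: sort by earliest due date
  J1: d=21, p=15
  J2: d=38, p=10
  J3: d=56, p=2
Order: J1 → J2 → J3


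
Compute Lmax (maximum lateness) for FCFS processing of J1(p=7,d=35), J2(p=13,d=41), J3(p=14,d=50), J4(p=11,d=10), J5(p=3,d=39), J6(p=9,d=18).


Lateness per job (L = C - d):
  J1: C=7, d=35, L=-28
  J2: C=20, d=41, L=-21
  J3: C=34, d=50, L=-16
  J4: C=45, d=10, L=35
  J5: C=48, d=39, L=9
  J6: C=57, d=18, L=39
Lmax = max(-28, -21, -16, 35, 9, 39)
= 39


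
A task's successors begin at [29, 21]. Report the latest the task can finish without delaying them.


LF = min of all successor start times
Successors start at: [29, 21]
LF = min(29, 21)
= 21


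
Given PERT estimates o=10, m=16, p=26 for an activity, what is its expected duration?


te = (o + 4m + p) / 6
= (10 + 4×16 + 26) / 6
= (10 + 64 + 26) / 6
= 100 / 6
= 16.67


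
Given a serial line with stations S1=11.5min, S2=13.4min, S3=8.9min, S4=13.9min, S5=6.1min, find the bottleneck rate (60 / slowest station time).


Bottleneck = longest station time
Station times: [11.5, 13.4, 8.9, 13.9, 6.1]
Max = 13.9 min
Rate = 60 / 13.9
= 4.32 units/hour (bottleneck: 13.9min)


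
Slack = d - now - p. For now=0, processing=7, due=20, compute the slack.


Slack = due - current_time - processing
= 20 - 0 - 7
= 13


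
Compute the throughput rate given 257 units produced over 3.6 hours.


Throughput = units / time
= 257 / 3.6
= 71.4 units/hour


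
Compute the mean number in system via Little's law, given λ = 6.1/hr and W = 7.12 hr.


Little's law: L = λ × W
= 6.1 × 7.12
= 43.43


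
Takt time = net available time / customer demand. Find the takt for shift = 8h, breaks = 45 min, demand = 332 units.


Available = 8×60 - 45 = 435 min
Takt time = 435 / 332
= 1.31 min/unit


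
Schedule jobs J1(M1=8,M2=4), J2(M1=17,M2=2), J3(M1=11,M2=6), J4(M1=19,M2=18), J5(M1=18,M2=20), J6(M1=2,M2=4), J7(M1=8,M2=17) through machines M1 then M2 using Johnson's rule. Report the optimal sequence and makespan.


Johnson's rule:
Group 1 (M1≤M2, sort by M1): ['J6', 'J7', 'J5']
Group 2 (M1>M2, sort desc M2): ['J4', 'J3', 'J1', 'J2']
Sequence: J6 → J7 → J5 → J4 → J3 → J1 → J2
Makespan calculation:
  J6: M1 done=2, M2 done=6
  J7: M1 done=10, M2 done=27
  J5: M1 done=28, M2 done=48
  J4: M1 done=47, M2 done=66
  J3: M1 done=58, M2 done=72
  J1: M1 done=66, M2 done=76
  J2: M1 done=83, M2 done=85
= Sequence: J6 → J7 → J5 → J4 → J3 → J1 → J2, Makespan: 85


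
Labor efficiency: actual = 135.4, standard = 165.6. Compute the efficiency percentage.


Efficiency = (actual / standard) × 100
= (135.4 / 165.6) × 100
= 81.8%


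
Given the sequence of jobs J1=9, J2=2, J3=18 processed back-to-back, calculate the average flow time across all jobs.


Completion times:
  J1: completes at 9
  J2: completes at 11
  J3: completes at 29
Sum = 49
Average = 49/3
= 16.33


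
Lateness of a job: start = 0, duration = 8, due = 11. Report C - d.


Completion = 0 + 8 = 8
Lateness = C - d = 8 - 11
= -3


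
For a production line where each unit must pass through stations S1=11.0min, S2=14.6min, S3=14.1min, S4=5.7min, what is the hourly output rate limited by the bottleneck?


Bottleneck = longest station time
Station times: [11.0, 14.6, 14.1, 5.7]
Max = 14.6 min
Rate = 60 / 14.6
= 4.11 units/hour (bottleneck: 14.6min)


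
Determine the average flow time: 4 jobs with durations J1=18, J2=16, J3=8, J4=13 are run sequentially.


Completion times:
  J1: completes at 18
  J2: completes at 34
  J3: completes at 42
  J4: completes at 55
Sum = 149
Average = 149/4
= 37.25


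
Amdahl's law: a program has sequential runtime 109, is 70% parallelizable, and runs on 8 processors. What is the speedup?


Amdahl's law: T_p = T × ((1-p) + p/N)
= 109 × ((1-0.7) + 0.7/8)
= 109 × (0.30 + 0.0875)
= 109 × 0.3875
= 42.24
Speedup = 109/42.24
= 2.58×


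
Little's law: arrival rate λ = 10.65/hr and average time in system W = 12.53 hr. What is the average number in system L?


Little's law: L = λ × W
= 10.65 × 12.53
= 133.44


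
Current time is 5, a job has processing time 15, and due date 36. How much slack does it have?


Slack = due - current_time - processing
= 36 - 5 - 15
= 16


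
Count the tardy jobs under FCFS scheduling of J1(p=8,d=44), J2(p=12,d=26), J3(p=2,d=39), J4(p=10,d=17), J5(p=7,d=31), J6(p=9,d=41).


Completion vs due date:
  J1: C=8, d=44 → on time
  J2: C=20, d=26 → on time
  J3: C=22, d=39 → on time
  J4: C=32, d=17 → TARDY
  J5: C=39, d=31 → TARDY
  J6: C=48, d=41 → TARDY
Tardy jobs: J4, J5, J6
Count = 3


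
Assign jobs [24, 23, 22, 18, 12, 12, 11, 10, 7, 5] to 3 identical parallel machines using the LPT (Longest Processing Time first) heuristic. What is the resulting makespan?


Jobs (LPT sorted): [24, 23, 22, 18, 12, 12, 11, 10, 7, 5]
Machines: 3
  J=24 → Machine 1 (load: 0+24=24)
  J=23 → Machine 2 (load: 0+23=23)
  J=22 → Machine 3 (load: 0+22=22)
  J=18 → Machine 3 (load: 22+18=40)
  J=12 → Machine 2 (load: 23+12=35)
  J=12 → Machine 1 (load: 24+12=36)
  J=11 → Machine 2 (load: 35+11=46)
  J=10 → Machine 1 (load: 36+10=46)
  J=7 → Machine 3 (load: 40+7=47)
  J=5 → Machine 1 (load: 46+5=51)
Machine loads: [51, 46, 47]
Makespan = max = 51 time units


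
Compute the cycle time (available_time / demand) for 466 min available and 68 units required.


Cycle time = available time / demand
= 466 / 68
= 6.85 min/unit


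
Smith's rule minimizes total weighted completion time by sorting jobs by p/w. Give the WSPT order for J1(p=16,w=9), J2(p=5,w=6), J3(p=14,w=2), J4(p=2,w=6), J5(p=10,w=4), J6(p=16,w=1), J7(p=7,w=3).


WSPT (Smith's rule): sort by p/w ascending
  J4: p/w = 2/6 = 0.333
  J2: p/w = 5/6 = 0.833
  J1: p/w = 16/9 = 1.778
  J7: p/w = 7/3 = 2.333
  J5: p/w = 10/4 = 2.500
  J3: p/w = 14/2 = 7.000
  J6: p/w = 16/1 = 16.000
Order: J4 → J2 → J1 → J7 → J5 → J3 → J6


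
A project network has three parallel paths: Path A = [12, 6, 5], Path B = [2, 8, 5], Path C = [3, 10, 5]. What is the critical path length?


Path A: 12 + 6 + 5 = 23
Path B: 2 + 8 + 5 = 15
Path C: 3 + 10 + 5 = 18
Critical path = longest = max(23, 15, 18)
= 23 (Path A)


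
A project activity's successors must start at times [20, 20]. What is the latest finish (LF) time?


LF = min of all successor start times
Successors start at: [20, 20]
LF = min(20, 20)
= 20


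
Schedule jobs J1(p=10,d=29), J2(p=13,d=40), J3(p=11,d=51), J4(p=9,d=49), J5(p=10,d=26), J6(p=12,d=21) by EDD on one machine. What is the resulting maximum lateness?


EDD order: J6 → J5 → J1 → J2 → J4 → J3
Completion and lateness:
  J6: C=12, d=21, L=12-21=-9
  J5: C=22, d=26, L=22-26=-4
  J1: C=32, d=29, L=32-29=3
  J2: C=45, d=40, L=45-40=5
  J4: C=54, d=49, L=54-49=5
  J3: C=65, d=51, L=65-51=14
Lmax = max(-9, -4, 3, 5, 5, 14)
= 14


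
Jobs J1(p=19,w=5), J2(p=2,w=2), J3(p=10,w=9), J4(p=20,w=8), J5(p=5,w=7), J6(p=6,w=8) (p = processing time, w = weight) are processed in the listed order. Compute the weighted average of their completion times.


Completion times:
  J1: C=19, w×C=5×19=95
  J2: C=21, w×C=2×21=42
  J3: C=31, w×C=9×31=279
  J4: C=51, w×C=8×51=408
  J5: C=56, w×C=7×56=392
  J6: C=62, w×C=8×62=496
Sum w×C = 1712
Sum w = 39
Weighted avg = 1712/39
= 43.90


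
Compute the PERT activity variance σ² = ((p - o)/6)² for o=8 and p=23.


σ² = ((p - o) / 6)² = (p - o)² / 36
= (23 - 8)² / 36
= 15² / 36
= 225 / 36
= 6.2500


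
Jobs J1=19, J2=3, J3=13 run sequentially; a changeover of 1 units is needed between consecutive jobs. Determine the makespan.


Makespan = Σ processing + (n-1) × setup
= (19 + 3 + 13) + (3-1)×1
= 35 + 2
= 37 time units


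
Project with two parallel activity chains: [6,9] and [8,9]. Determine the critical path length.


Path A: 6 + 9 = 15
Path B: 8 + 9 = 17
Critical path = longest = max(15, 17)
= 17 (Path B)


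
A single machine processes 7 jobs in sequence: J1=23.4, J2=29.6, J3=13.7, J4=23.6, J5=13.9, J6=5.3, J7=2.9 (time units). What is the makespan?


Sequential makespan: sum all processing times
= 23.4 + 29.6 + 13.7 + 23.6 + 13.9 + 5.3 + 2.9
= 112.4 time units


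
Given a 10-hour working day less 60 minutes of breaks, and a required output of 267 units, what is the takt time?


Available = 10×60 - 60 = 540 min
Takt time = 540 / 267
= 2.02 min/unit


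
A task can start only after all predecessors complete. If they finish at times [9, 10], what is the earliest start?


ES = max of all predecessor completion times
Predecessors: [9, 10]
ES = max(9, 10)
= 10


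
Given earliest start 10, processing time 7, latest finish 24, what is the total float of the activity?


EF = ES + duration = 10 + 7 = 17
LS = LF - duration = 24 - 7 = 17
Total Float = LF - EF = 24 - 17
(or LS - ES = 17 - 10)
= 7


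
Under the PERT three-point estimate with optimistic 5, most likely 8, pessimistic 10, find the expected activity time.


te = (o + 4m + p) / 6
= (5 + 4×8 + 10) / 6
= (5 + 32 + 10) / 6
= 47 / 6
= 7.83


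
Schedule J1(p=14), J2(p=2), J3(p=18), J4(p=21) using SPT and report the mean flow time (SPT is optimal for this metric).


SPT order: J2 → J1 → J3 → J4
Completion times:
  J2: C=2
  J1: C=16
  J3: C=34
  J4: C=55
Sum = 107, n = 4
Mean flow = 107/4
= 26.75


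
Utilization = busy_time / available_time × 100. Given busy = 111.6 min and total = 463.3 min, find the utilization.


Utilization = busy / total × 100
= 111.6 / 463.3 × 100
= 24.1%


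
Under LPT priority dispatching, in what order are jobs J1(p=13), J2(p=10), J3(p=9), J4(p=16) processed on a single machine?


LPT: sort by longest processing time first
  J4: p=16
  J1: p=13
  J2: p=10
  J3: p=9
Order: J4 → J1 → J2 → J3


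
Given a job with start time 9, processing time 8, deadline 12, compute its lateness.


Completion = 9 + 8 = 17
Lateness = C - d = 17 - 12
= 5


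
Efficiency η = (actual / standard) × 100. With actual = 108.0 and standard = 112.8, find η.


Efficiency = (actual / standard) × 100
= (108.0 / 112.8) × 100
= 95.7%


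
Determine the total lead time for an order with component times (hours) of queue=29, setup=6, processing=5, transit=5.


Lead time = queue + setup + processing + transit
= 29 + 6 + 5 + 5
= 45 hours


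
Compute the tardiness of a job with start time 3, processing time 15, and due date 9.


Completion = start + processing = 3 + 15 = 18
Tardiness = max(0, C - d) = max(0, 18 - 9)
= max(0, 9)
= 9


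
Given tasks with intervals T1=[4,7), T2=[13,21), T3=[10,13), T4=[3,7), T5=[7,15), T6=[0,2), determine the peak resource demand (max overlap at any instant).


Check each time point for overlaps:
  t=4: 2 tasks active (T1, T4)
Max concurrent = 2


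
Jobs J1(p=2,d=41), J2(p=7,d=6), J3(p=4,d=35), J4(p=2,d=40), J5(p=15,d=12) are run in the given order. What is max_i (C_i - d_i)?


Lateness per job (L = C - d):
  J1: C=2, d=41, L=-39
  J2: C=9, d=6, L=3
  J3: C=13, d=35, L=-22
  J4: C=15, d=40, L=-25
  J5: C=30, d=12, L=18
Lmax = max(-39, 3, -22, -25, 18)
= 18


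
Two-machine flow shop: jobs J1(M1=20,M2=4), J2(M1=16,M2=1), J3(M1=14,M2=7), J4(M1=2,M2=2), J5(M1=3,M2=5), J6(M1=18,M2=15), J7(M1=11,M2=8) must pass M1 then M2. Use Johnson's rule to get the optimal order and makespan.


Johnson's rule:
Group 1 (M1≤M2, sort by M1): ['J4', 'J5']
Group 2 (M1>M2, sort desc M2): ['J6', 'J7', 'J3', 'J1', 'J2']
Sequence: J4 → J5 → J6 → J7 → J3 → J1 → J2
Makespan calculation:
  J4: M1 done=2, M2 done=4
  J5: M1 done=5, M2 done=10
  J6: M1 done=23, M2 done=38
  J7: M1 done=34, M2 done=46
  J3: M1 done=48, M2 done=55
  J1: M1 done=68, M2 done=72
  J2: M1 done=84, M2 done=85
= Sequence: J4 → J5 → J6 → J7 → J3 → J1 → J2, Makespan: 85
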